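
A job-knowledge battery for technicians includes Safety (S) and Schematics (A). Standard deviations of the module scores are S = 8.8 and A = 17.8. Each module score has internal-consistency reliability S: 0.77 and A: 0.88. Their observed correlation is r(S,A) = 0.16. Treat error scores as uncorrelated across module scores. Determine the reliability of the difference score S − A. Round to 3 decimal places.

0.838

Var(S−A) = 8.8² + 17.8² − 2·8.8·17.8·0.16 = 394.28 − 50.1248 = 344.155.
Because errors are independent across components, Cov(Tᵢ,Tⱼ) = Cov(Xᵢ,Xⱼ); the off-diagonal part of the true-score variance is the same as above.
True-score variance = [8.8²·0.77 + 17.8²·0.88] − 50.1248 = 338.448 − 50.1248 = 288.323.
Reliability = 288.323 / 344.155 = 0.838.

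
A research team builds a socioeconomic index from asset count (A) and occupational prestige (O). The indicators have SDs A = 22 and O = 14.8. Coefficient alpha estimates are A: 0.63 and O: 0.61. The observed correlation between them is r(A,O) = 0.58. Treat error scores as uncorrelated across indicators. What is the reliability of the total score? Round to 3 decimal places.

Var(A+O) = 22² + 14.8² + 2·[22·14.8·0.58] = 703.04 + 377.696 = 1080.74.
Under uncorrelated errors the observed covariances equal the true-score covariances, so only the own-variance terms attenuate.
True-score variance = [22²·0.63 + 14.8²·0.61] + 377.696 = 438.534 + 377.696 = 816.23.
Reliability = 816.23 / 1080.74 = 0.755.

0.755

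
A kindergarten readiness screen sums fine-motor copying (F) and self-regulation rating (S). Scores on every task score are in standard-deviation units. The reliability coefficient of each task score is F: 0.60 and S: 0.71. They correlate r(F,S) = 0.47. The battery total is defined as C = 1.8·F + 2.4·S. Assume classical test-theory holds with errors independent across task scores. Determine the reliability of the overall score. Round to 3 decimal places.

Var(C) = 1.8² + 2.4² + 2·[4.32·0.47] = 9 + 4.0608 = 13.0608.
With uncorrelated errors the cross-covariances are all true-score covariance, so they carry over unchanged; only the diagonal terms shrink to ρᵢσᵢ².
True-score variance = [1.8²·0.60 + 2.4²·0.71] + 4.0608 = 6.0336 + 4.0608 = 10.0944.
Reliability = 10.0944 / 13.0608 = 0.773.

0.773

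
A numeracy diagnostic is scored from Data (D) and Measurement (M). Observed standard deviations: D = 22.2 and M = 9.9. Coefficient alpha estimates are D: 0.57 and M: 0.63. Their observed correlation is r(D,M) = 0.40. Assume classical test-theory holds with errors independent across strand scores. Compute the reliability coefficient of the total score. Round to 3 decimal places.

0.676

Var(D+M) = 22.2² + 9.9² + 2·[22.2·9.9·0.40] = 590.85 + 175.824 = 766.674.
With uncorrelated errors the cross-covariances are all true-score covariance, so they carry over unchanged; only the diagonal terms shrink to ρᵢσᵢ².
True-score variance = [22.2²·0.57 + 9.9²·0.63] + 175.824 = 342.665 + 175.824 = 518.489.
Reliability = 518.489 / 766.674 = 0.676.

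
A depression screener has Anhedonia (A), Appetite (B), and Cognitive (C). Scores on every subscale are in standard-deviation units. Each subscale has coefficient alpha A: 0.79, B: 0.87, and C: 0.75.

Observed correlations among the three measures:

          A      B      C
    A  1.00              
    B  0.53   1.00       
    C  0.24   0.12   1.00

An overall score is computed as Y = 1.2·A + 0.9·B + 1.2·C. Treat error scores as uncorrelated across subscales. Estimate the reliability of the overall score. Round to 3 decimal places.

0.867

Var(Y) = 1.2² + 0.9² + 1.2² + 2·[1.08·0.53 + 1.44·0.24 + 1.08·0.12] = 3.69 + 2.0952 = 5.7852.
With uncorrelated errors the cross-covariances are all true-score covariance, so they carry over unchanged; only the diagonal terms shrink to ρᵢσᵢ².
True-score variance = [1.2²·0.79 + 0.9²·0.87 + 1.2²·0.75] + 2.0952 = 2.9223 + 2.0952 = 5.0175.
Reliability = 5.0175 / 5.7852 = 0.867.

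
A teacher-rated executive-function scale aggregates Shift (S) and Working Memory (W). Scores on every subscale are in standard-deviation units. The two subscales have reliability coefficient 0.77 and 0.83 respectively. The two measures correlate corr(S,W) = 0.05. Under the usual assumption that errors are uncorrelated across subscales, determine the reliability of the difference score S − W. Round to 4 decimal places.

Var(S−W) = 1 + 1 − 2·0.05 = 2 − 0.1 = 1.9.
With uncorrelated errors the cross-covariances are all true-score covariance, so they carry over unchanged; only the diagonal terms shrink to ρᵢσᵢ².
True-score variance = [0.77 + 0.83] − 0.1 = 1.6 − 0.1 = 1.5.
Reliability = 1.5 / 1.9 = 0.7895.

0.7895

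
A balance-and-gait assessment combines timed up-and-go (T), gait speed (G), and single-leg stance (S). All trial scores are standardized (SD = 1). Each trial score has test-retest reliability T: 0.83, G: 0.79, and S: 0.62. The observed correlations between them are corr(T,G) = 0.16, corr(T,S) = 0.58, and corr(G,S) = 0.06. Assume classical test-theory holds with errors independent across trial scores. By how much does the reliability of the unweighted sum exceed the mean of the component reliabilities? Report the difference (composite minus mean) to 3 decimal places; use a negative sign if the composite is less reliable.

Var(sum) = 3 + 1.6 = 4.6; true-score variance = 2.24 + 1.6 = 3.84; composite reliability = 0.8348.
Mean component reliability = 0.7467.
Difference = 0.8348 − 0.7467 = 0.088.

0.088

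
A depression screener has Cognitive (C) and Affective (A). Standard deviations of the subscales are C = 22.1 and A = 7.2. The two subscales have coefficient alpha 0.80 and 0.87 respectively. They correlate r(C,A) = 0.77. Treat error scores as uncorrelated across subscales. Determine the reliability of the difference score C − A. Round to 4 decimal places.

0.6463

Var(C−A) = 22.1² + 7.2² − 2·22.1·7.2·0.77 = 540.25 − 245.045 = 295.205.
Because errors are independent across components, Cov(Tᵢ,Tⱼ) = Cov(Xᵢ,Xⱼ); the off-diagonal part of the true-score variance is the same as above.
True-score variance = [22.1²·0.80 + 7.2²·0.87] − 245.045 = 435.829 − 245.045 = 190.784.
Reliability = 190.784 / 295.205 = 0.6463.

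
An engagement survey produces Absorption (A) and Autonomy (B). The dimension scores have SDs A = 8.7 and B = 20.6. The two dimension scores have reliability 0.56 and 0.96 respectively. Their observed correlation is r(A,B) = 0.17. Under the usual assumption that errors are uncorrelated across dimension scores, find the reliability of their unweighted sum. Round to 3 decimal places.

Var(A+B) = 8.7² + 20.6² + 2·[8.7·20.6·0.17] = 500.05 + 60.9348 = 560.985.
With uncorrelated errors the cross-covariances are all true-score covariance, so they carry over unchanged; only the diagonal terms shrink to ρᵢσᵢ².
True-score variance = [8.7²·0.56 + 20.6²·0.96] + 60.9348 = 449.772 + 60.9348 = 510.707.
Reliability = 510.707 / 560.985 = 0.910.

0.910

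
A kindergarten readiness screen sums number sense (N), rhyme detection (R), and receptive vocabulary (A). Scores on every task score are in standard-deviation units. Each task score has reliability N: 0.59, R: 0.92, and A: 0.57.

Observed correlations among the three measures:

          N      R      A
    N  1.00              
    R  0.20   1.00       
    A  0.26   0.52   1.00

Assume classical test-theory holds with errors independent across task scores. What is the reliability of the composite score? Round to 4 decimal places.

0.8145

Var(N+R+A) = 3 + 2·[0.20 + 0.26 + 0.52] = 3 + 1.96 = 4.96.
Because errors are independent across components, Cov(Tᵢ,Tⱼ) = Cov(Xᵢ,Xⱼ); the off-diagonal part of the true-score variance is the same as above.
True-score variance = [0.59 + 0.92 + 0.57] + 1.96 = 2.08 + 1.96 = 4.04.
Reliability = 4.04 / 4.96 = 0.8145.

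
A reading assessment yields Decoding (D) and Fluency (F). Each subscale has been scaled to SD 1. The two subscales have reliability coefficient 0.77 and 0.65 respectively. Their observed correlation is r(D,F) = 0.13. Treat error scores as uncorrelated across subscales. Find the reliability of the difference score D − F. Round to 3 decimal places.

Var(D−F) = 1 + 1 − 2·0.13 = 2 − 0.26 = 1.74.
With uncorrelated errors the cross-covariances are all true-score covariance, so they carry over unchanged; only the diagonal terms shrink to ρᵢσᵢ².
True-score variance = [0.77 + 0.65] − 0.26 = 1.42 − 0.26 = 1.16.
Reliability = 1.16 / 1.74 = 0.667.

0.667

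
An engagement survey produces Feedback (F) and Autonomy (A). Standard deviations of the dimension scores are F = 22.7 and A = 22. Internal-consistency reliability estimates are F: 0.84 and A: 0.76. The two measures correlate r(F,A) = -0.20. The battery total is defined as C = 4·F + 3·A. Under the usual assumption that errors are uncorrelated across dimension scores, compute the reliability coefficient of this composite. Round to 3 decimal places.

Var(C) = 4²·22.7² + 3²·22² + 2·[12·22.7·22·(-0.20)] = 12600.6 − 2397.12 = 10203.5.
Because errors are independent across components, Cov(Tᵢ,Tⱼ) = Cov(Xᵢ,Xⱼ); the off-diagonal part of the true-score variance is the same as above.
True-score variance = [4²·22.7²·0.84 + 3²·22²·0.76] − 2397.12 = 10236.1 − 2397.12 = 7838.94.
Reliability = 7838.94 / 10203.5 = 0.768.

0.768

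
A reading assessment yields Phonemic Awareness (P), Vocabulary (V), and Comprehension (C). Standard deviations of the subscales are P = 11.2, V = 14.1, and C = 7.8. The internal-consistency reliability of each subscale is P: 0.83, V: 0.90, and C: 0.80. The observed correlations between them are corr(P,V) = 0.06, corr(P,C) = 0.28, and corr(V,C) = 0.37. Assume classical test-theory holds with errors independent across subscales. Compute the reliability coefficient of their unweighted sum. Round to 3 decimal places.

0.900

Var(P+V+C) = 11.2² + 14.1² + 7.8² + 2·[11.2·14.1·0.06 + 11.2·7.8·0.28 + 14.1·7.8·0.37] = 385.09 + 149.257 = 534.347.
Because errors are independent across components, Cov(Tᵢ,Tⱼ) = Cov(Xᵢ,Xⱼ); the off-diagonal part of the true-score variance is the same as above.
True-score variance = [11.2²·0.83 + 14.1²·0.90 + 7.8²·0.80] + 149.257 = 331.716 + 149.257 = 480.973.
Reliability = 480.973 / 534.347 = 0.900.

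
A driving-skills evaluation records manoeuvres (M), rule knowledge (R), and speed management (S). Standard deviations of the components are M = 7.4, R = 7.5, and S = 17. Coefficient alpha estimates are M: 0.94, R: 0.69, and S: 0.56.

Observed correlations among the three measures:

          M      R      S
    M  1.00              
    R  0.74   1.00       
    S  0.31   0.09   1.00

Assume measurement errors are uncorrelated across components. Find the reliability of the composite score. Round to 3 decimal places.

0.746

Var(M+R+S) = 7.4² + 7.5² + 17² + 2·[7.4·7.5·0.74 + 7.4·17·0.31 + 7.5·17·0.09] = 400.01 + 183.086 = 583.096.
Under uncorrelated errors the observed covariances equal the true-score covariances, so only the own-variance terms attenuate.
True-score variance = [7.4²·0.94 + 7.5²·0.69 + 17²·0.56] + 183.086 = 252.127 + 183.086 = 435.213.
Reliability = 435.213 / 583.096 = 0.746.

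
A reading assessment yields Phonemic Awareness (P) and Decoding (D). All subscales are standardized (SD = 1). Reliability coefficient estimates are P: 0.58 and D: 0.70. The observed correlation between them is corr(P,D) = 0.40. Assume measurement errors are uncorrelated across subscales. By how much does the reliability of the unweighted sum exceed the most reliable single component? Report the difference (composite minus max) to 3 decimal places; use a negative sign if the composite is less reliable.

0.043

Var(sum) = 2 + 0.8 = 2.8; true-score variance = 1.28 + 0.8 = 2.08; composite reliability = 0.7429.
Max component reliability = 0.7000.
Difference = 0.7429 − 0.7000 = 0.043.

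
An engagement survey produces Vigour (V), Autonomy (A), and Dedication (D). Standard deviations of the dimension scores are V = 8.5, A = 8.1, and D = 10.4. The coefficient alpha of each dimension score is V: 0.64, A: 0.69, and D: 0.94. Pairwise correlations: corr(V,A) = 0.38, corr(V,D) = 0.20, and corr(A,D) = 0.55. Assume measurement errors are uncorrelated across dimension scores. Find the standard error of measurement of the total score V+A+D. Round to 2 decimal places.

7.27

Var(total) = 246.02 + 180.35 = 426.37.
True-score variance = 193.181 + 180.35 = 373.531, so reliability = 0.8761.
Error variance = 426.37 − 373.531 = 52.8387; SEM = √52.8387 = 7.27.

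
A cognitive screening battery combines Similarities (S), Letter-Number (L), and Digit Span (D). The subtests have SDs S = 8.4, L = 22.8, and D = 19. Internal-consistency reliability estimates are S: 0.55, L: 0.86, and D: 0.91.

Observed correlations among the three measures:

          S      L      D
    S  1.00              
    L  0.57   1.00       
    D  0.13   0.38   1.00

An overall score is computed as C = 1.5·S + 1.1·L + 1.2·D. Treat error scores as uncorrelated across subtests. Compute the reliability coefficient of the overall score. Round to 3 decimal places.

0.905

Var(C) = 1.5²·8.4² + 1.1²·22.8² + 1.2²·19² + 2·[1.65·8.4·22.8·0.57 + 1.8·8.4·19·0.13 + 1.32·22.8·19·0.38] = 1307.61 + 869.528 = 2177.13.
Under uncorrelated errors the observed covariances equal the true-score covariances, so only the own-variance terms attenuate.
True-score variance = [1.5²·8.4²·0.55 + 1.1²·22.8²·0.86 + 1.2²·19²·0.91] + 869.528 = 1101.32 + 869.528 = 1970.85.
Reliability = 1970.85 / 2177.13 = 0.905.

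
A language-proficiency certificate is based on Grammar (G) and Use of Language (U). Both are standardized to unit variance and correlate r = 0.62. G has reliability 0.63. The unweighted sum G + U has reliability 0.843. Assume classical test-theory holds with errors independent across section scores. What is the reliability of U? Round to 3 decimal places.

Var(G+U) = 2 + 2·0.62 = 3.240.
True-score variance = ρ_G + ρ_U + 2·0.62, so 0.843 = (0.63 + ρ_U + 1.24) / 3.240.
ρ_U = 0.843·3.240 − 0.63 − 1.24 = 0.861.

0.861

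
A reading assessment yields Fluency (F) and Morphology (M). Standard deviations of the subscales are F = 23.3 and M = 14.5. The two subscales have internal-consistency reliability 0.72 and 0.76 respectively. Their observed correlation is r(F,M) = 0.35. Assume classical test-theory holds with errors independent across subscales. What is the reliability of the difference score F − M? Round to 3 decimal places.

0.608

Var(F−M) = 23.3² + 14.5² − 2·23.3·14.5·0.35 = 753.14 − 236.495 = 516.645.
Because errors are independent across components, Cov(Tᵢ,Tⱼ) = Cov(Xᵢ,Xⱼ); the off-diagonal part of the true-score variance is the same as above.
True-score variance = [23.3²·0.72 + 14.5²·0.76] − 236.495 = 550.671 − 236.495 = 314.176.
Reliability = 314.176 / 516.645 = 0.608.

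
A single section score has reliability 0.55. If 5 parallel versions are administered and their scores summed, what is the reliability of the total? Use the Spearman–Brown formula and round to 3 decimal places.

ρ_k = kρ / (1 + (k−1)ρ) = 5·0.55 / (1 + 4·0.55) = 2.750 / 3.200 = 0.859.

0.859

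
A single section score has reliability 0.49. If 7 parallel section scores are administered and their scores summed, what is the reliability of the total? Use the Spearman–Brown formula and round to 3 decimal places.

ρ_k = kρ / (1 + (k−1)ρ) = 7·0.49 / (1 + 6·0.49) = 3.430 / 3.940 = 0.871.

0.871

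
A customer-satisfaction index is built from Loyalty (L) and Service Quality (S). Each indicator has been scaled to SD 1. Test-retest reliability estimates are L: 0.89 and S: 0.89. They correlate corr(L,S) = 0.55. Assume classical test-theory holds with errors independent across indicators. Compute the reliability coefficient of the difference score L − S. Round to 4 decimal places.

Var(L−S) = 1 + 1 − 2·0.55 = 2 − 1.1 = 0.9.
Under uncorrelated errors the observed covariances equal the true-score covariances, so only the own-variance terms attenuate.
True-score variance = [0.89 + 0.89] − 1.1 = 1.78 − 1.1 = 0.68.
Reliability = 0.68 / 0.9 = 0.7556.

0.7556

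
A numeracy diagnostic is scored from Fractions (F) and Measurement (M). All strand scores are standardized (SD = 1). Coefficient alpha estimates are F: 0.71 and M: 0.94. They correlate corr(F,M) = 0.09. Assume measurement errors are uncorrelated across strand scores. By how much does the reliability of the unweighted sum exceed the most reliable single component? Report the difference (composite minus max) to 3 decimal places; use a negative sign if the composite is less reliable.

Var(sum) = 2 + 0.18 = 2.18; true-score variance = 1.65 + 0.18 = 1.83; composite reliability = 0.8394.
Max component reliability = 0.9400.
Difference = 0.8394 − 0.9400 = -0.101.

-0.101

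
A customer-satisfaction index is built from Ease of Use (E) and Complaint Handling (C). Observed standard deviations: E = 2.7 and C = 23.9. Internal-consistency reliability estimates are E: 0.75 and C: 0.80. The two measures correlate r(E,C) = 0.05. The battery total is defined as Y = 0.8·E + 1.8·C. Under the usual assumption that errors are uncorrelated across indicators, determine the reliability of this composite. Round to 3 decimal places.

Var(Y) = 0.8²·2.7² + 1.8²·23.9² + 2·[1.44·2.7·23.9·0.05] = 1855.39 + 9.29232 = 1864.68.
Because errors are independent across components, Cov(Tᵢ,Tⱼ) = Cov(Xᵢ,Xⱼ); the off-diagonal part of the true-score variance is the same as above.
True-score variance = [0.8²·2.7²·0.75 + 1.8²·23.9²·0.80] + 9.29232 = 1484.08 + 9.29232 = 1493.37.
Reliability = 1493.37 / 1864.68 = 0.801.

0.801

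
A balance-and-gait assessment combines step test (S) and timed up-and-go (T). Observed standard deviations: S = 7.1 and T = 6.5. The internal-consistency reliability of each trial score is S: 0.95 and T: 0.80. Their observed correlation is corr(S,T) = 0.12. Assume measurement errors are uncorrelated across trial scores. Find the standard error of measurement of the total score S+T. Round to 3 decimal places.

Var(total) = 92.66 + 11.076 = 103.736.
True-score variance = 81.6895 + 11.076 = 92.7655, so reliability = 0.8942.
Error variance = 103.736 − 92.7655 = 10.9705; SEM = √10.9705 = 3.312.

3.312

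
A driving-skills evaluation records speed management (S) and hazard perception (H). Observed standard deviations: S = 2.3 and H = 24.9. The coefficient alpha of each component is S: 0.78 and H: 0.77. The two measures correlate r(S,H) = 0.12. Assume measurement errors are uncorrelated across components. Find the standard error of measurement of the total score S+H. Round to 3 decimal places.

11.990

Var(total) = 625.3 + 13.7448 = 639.045.
True-score variance = 481.534 + 13.7448 = 495.279, so reliability = 0.7750.
Error variance = 639.045 − 495.279 = 143.766; SEM = √143.766 = 11.990.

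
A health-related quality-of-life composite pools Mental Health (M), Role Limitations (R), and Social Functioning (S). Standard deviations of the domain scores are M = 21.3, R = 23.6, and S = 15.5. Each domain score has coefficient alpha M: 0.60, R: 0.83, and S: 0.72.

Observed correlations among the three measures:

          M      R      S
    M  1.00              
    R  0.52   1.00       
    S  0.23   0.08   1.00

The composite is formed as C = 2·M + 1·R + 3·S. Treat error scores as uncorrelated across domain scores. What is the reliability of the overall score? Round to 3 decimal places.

Var(C) = 2²·21.3² + 23.6² + 3²·15.5² + 2·[2·21.3·23.6·0.52 + 6·21.3·15.5·0.23 + 3·23.6·15.5·0.08] = 4533.97 + 2132.37 = 6666.34.
With uncorrelated errors the cross-covariances are all true-score covariance, so they carry over unchanged; only the diagonal terms shrink to ρᵢσᵢ².
True-score variance = [2²·21.3²·0.60 + 23.6²·0.83 + 3²·15.5²·0.72] + 2132.37 = 3107.95 + 2132.37 = 5240.33.
Reliability = 5240.33 / 6666.34 = 0.786.

0.786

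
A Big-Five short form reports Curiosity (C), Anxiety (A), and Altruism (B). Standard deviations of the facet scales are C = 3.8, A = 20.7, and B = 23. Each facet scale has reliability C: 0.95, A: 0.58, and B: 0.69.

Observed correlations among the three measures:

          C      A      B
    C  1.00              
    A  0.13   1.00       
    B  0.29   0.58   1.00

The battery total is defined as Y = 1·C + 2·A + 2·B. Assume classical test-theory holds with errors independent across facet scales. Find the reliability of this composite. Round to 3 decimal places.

Var(Y) = 3.8² + 2²·20.7² + 2²·23² + 2·[2·3.8·20.7·0.13 + 2·3.8·23·0.29 + 4·20.7·23·0.58] = 3844.4 + 2351.39 = 6195.79.
With uncorrelated errors the cross-covariances are all true-score covariance, so they carry over unchanged; only the diagonal terms shrink to ρᵢσᵢ².
True-score variance = [3.8²·0.95 + 2²·20.7²·0.58 + 2²·23²·0.69] + 2351.39 = 2467.85 + 2351.39 = 4819.25.
Reliability = 4819.25 / 6195.79 = 0.778.

0.778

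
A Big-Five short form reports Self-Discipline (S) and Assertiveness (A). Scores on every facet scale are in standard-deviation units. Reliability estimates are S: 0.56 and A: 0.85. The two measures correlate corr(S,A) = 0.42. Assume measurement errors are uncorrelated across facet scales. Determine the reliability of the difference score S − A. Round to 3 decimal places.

0.491

Var(S−A) = 1 + 1 − 2·0.42 = 2 − 0.84 = 1.16.
Under uncorrelated errors the observed covariances equal the true-score covariances, so only the own-variance terms attenuate.
True-score variance = [0.56 + 0.85] − 0.84 = 1.41 − 0.84 = 0.57.
Reliability = 0.57 / 1.16 = 0.491.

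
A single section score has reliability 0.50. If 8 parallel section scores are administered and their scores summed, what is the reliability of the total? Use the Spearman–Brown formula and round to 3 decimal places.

ρ_k = kρ / (1 + (k−1)ρ) = 8·0.50 / (1 + 7·0.50) = 4.000 / 4.500 = 0.889.

0.889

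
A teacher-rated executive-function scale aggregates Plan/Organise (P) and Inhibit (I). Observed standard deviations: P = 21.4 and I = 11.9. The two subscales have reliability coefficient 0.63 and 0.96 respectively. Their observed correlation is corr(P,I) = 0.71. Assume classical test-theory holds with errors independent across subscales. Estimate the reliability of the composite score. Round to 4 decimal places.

Var(P+I) = 21.4² + 11.9² + 2·[21.4·11.9·0.71] = 599.57 + 361.617 = 961.187.
Under uncorrelated errors the observed covariances equal the true-score covariances, so only the own-variance terms attenuate.
True-score variance = [21.4²·0.63 + 11.9²·0.96] + 361.617 = 424.46 + 361.617 = 786.078.
Reliability = 786.078 / 961.187 = 0.8178.

0.8178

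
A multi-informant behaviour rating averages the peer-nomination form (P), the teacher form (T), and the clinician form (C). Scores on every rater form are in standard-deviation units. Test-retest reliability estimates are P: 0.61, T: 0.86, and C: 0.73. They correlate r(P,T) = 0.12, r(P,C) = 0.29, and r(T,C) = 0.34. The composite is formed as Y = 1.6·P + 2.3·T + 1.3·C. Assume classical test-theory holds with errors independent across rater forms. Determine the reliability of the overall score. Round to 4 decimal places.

0.8393

Var(Y) = 1.6² + 2.3² + 1.3² + 2·[3.68·0.12 + 2.08·0.29 + 2.99·0.34] = 9.54 + 4.1228 = 13.6628.
Because errors are independent across components, Cov(Tᵢ,Tⱼ) = Cov(Xᵢ,Xⱼ); the off-diagonal part of the true-score variance is the same as above.
True-score variance = [1.6²·0.61 + 2.3²·0.86 + 1.3²·0.73] + 4.1228 = 7.3447 + 4.1228 = 11.4675.
Reliability = 11.4675 / 13.6628 = 0.8393.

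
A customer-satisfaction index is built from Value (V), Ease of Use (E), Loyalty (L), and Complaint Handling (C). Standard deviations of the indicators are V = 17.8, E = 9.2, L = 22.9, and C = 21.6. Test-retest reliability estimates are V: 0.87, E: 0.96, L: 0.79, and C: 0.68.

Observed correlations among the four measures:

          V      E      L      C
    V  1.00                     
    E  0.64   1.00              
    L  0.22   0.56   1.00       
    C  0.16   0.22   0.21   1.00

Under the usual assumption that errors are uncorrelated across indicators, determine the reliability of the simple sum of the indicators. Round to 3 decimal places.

0.875

Var(V+E+L+C) = 17.8² + 9.2² + 22.9² + 21.6² + 2·[17.8·9.2·0.64 + 17.8·22.9·0.22 + 17.8·21.6·0.16 + 9.2·22.9·0.56 + 9.2·21.6·0.22 + 22.9·21.6·0.21] = 1392.45 + 1043.15 = 2435.6.
Because errors are independent across components, Cov(Tᵢ,Tⱼ) = Cov(Xᵢ,Xⱼ); the off-diagonal part of the true-score variance is the same as above.
True-score variance = [17.8²·0.87 + 9.2²·0.96 + 22.9²·0.79 + 21.6²·0.68] + 1043.15 = 1088.45 + 1043.15 = 2131.6.
Reliability = 2131.6 / 2435.6 = 0.875.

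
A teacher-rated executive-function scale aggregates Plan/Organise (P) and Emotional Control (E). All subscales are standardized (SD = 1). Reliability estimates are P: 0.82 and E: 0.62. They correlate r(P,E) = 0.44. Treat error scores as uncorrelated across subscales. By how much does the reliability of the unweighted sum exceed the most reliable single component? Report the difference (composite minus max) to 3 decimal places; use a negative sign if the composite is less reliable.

-0.014

Var(sum) = 2 + 0.88 = 2.88; true-score variance = 1.44 + 0.88 = 2.32; composite reliability = 0.8056.
Max component reliability = 0.8200.
Difference = 0.8056 − 0.8200 = -0.014.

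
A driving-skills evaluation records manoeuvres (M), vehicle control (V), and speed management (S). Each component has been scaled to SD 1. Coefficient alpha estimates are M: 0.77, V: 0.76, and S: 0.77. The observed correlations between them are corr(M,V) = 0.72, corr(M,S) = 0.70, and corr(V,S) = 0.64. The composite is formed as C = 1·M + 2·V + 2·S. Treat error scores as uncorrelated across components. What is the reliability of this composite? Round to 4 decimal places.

0.8934

Var(C) = 1 + 2² + 2² + 2·[2·0.72 + 2·0.70 + 4·0.64] = 9 + 10.8 = 19.8.
With uncorrelated errors the cross-covariances are all true-score covariance, so they carry over unchanged; only the diagonal terms shrink to ρᵢσᵢ².
True-score variance = [0.77 + 2²·0.76 + 2²·0.77] + 10.8 = 6.89 + 10.8 = 17.69.
Reliability = 17.69 / 19.8 = 0.8934.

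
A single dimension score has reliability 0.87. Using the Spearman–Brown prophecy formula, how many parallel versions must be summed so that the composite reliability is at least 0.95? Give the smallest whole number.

3

k ≥ ρ*(1−ρ₁)/(ρ₁(1−ρ*)) = 0.95·0.13 / (0.87·0.05) = 2.839.
Smallest integer k = 3.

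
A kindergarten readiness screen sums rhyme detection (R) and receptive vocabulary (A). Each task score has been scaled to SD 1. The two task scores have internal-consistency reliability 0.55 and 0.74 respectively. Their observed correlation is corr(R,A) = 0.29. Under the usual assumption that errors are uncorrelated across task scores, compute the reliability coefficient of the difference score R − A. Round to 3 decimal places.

0.500

Var(R−A) = 1 + 1 − 2·0.29 = 2 − 0.58 = 1.42.
With uncorrelated errors the cross-covariances are all true-score covariance, so they carry over unchanged; only the diagonal terms shrink to ρᵢσᵢ².
True-score variance = [0.55 + 0.74] − 0.58 = 1.29 − 0.58 = 0.71.
Reliability = 0.71 / 1.42 = 0.500.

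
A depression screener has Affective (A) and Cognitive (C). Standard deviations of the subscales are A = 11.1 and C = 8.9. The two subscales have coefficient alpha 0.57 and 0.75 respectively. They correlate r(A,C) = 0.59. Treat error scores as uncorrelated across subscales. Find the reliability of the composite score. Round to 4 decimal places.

0.7718

Var(A+C) = 11.1² + 8.9² + 2·[11.1·8.9·0.59] = 202.42 + 116.572 = 318.992.
Because errors are independent across components, Cov(Tᵢ,Tⱼ) = Cov(Xᵢ,Xⱼ); the off-diagonal part of the true-score variance is the same as above.
True-score variance = [11.1²·0.57 + 8.9²·0.75] + 116.572 = 129.637 + 116.572 = 246.209.
Reliability = 246.209 / 318.992 = 0.7718.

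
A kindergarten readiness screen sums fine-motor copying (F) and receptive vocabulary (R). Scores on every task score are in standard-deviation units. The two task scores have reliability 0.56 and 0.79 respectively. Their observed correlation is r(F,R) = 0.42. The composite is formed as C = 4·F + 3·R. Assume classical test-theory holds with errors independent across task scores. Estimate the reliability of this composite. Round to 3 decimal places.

0.745

Var(C) = 4² + 3² + 2·[12·0.42] = 25 + 10.08 = 35.08.
With uncorrelated errors the cross-covariances are all true-score covariance, so they carry over unchanged; only the diagonal terms shrink to ρᵢσᵢ².
True-score variance = [4²·0.56 + 3²·0.79] + 10.08 = 16.07 + 10.08 = 26.15.
Reliability = 26.15 / 35.08 = 0.745.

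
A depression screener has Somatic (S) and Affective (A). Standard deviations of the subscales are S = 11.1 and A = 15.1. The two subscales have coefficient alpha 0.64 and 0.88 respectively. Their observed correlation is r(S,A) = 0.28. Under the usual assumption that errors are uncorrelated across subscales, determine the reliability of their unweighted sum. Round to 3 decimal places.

Var(S+A) = 11.1² + 15.1² + 2·[11.1·15.1·0.28] = 351.22 + 93.8616 = 445.082.
With uncorrelated errors the cross-covariances are all true-score covariance, so they carry over unchanged; only the diagonal terms shrink to ρᵢσᵢ².
True-score variance = [11.1²·0.64 + 15.1²·0.88] + 93.8616 = 279.503 + 93.8616 = 373.365.
Reliability = 373.365 / 445.082 = 0.839.

0.839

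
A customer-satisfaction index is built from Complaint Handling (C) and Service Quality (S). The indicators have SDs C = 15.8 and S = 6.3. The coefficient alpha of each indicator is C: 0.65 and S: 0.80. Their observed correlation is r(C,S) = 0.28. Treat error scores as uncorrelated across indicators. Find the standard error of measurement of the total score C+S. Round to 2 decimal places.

Var(total) = 289.33 + 55.7424 = 345.072.
True-score variance = 194.018 + 55.7424 = 249.76, so reliability = 0.7238.
Error variance = 345.072 − 249.76 = 95.312; SEM = √95.312 = 9.76.

9.76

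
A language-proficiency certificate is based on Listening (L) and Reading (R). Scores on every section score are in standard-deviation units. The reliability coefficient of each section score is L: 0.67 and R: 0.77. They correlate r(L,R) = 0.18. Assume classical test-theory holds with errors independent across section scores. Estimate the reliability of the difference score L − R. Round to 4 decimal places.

0.6585

Var(L−R) = 1 + 1 − 2·0.18 = 2 − 0.36 = 1.64.
Because errors are independent across components, Cov(Tᵢ,Tⱼ) = Cov(Xᵢ,Xⱼ); the off-diagonal part of the true-score variance is the same as above.
True-score variance = [0.67 + 0.77] − 0.36 = 1.44 − 0.36 = 1.08.
Reliability = 1.08 / 1.64 = 0.6585.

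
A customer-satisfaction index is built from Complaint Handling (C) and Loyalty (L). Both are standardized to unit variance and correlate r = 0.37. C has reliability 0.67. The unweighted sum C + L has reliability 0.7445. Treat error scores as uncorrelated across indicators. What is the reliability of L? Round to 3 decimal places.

0.630

Var(C+L) = 2 + 2·0.37 = 2.740.
True-score variance = ρ_C + ρ_L + 2·0.37, so 0.7445 = (0.67 + ρ_L + 0.74) / 2.740.
ρ_L = 0.7445·2.740 − 0.67 − 0.74 = 0.630.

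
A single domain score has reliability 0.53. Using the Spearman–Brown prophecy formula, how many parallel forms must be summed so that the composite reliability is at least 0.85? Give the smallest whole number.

k ≥ ρ*(1−ρ₁)/(ρ₁(1−ρ*)) = 0.85·0.47 / (0.53·0.15) = 5.025.
Smallest integer k = 6.

6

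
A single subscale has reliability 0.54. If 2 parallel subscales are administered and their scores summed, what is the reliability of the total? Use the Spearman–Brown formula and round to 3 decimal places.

0.701

ρ_k = kρ / (1 + (k−1)ρ) = 2·0.54 / (1 + 1·0.54) = 1.080 / 1.540 = 0.701.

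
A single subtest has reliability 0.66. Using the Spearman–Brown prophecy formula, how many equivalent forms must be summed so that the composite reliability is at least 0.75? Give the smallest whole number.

k ≥ ρ*(1−ρ₁)/(ρ₁(1−ρ*)) = 0.75·0.34 / (0.66·0.25) = 1.545.
Smallest integer k = 2.

2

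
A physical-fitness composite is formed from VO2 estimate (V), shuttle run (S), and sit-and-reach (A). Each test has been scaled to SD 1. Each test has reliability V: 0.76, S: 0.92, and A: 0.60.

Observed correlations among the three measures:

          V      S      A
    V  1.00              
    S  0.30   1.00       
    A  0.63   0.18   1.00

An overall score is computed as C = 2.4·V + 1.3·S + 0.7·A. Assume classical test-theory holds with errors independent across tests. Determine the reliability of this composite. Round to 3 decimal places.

0.860

Var(C) = 2.4² + 1.3² + 0.7² + 2·[3.12·0.30 + 1.68·0.63 + 0.91·0.18] = 7.94 + 4.3164 = 12.2564.
Because errors are independent across components, Cov(Tᵢ,Tⱼ) = Cov(Xᵢ,Xⱼ); the off-diagonal part of the true-score variance is the same as above.
True-score variance = [2.4²·0.76 + 1.3²·0.92 + 0.7²·0.60] + 4.3164 = 6.2264 + 4.3164 = 10.5428.
Reliability = 10.5428 / 12.2564 = 0.860.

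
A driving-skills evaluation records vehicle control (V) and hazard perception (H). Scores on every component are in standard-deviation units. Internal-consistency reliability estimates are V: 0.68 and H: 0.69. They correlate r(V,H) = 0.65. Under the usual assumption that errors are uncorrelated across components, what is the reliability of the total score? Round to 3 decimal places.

0.809

Var(V+H) = 2 + 2·[0.65] = 2 + 1.3 = 3.3.
With uncorrelated errors the cross-covariances are all true-score covariance, so they carry over unchanged; only the diagonal terms shrink to ρᵢσᵢ².
True-score variance = [0.68 + 0.69] + 1.3 = 1.37 + 1.3 = 2.67.
Reliability = 2.67 / 3.3 = 0.809.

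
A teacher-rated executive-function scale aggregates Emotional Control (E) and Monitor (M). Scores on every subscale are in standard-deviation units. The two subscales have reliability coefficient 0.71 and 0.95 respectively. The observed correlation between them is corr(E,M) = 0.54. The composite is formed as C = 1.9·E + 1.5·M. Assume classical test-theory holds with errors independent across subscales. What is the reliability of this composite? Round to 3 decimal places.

0.870

Var(C) = 1.9² + 1.5² + 2·[2.85·0.54] = 5.86 + 3.078 = 8.938.
Because errors are independent across components, Cov(Tᵢ,Tⱼ) = Cov(Xᵢ,Xⱼ); the off-diagonal part of the true-score variance is the same as above.
True-score variance = [1.9²·0.71 + 1.5²·0.95] + 3.078 = 4.7006 + 3.078 = 7.7786.
Reliability = 7.7786 / 8.938 = 0.870.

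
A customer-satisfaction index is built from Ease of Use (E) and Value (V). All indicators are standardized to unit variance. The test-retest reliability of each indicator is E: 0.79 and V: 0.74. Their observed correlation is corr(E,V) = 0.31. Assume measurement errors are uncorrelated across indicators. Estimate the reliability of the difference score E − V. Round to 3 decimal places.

0.659

Var(E−V) = 1 + 1 − 2·0.31 = 2 − 0.62 = 1.38.
Because errors are independent across components, Cov(Tᵢ,Tⱼ) = Cov(Xᵢ,Xⱼ); the off-diagonal part of the true-score variance is the same as above.
True-score variance = [0.79 + 0.74] − 0.62 = 1.53 − 0.62 = 0.91.
Reliability = 0.91 / 1.38 = 0.659.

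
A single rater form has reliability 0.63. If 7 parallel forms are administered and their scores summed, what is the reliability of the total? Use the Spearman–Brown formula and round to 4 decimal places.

0.9226

ρ_k = kρ / (1 + (k−1)ρ) = 7·0.63 / (1 + 6·0.63) = 4.410 / 4.780 = 0.9226.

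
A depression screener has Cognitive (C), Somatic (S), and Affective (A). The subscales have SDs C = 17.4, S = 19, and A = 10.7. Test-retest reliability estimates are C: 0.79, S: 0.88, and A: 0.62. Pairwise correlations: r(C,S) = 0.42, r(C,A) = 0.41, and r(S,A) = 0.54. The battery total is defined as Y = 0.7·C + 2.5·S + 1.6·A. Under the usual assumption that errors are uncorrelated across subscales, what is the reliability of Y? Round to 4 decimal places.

Var(Y) = 0.7²·17.4² + 2.5²·19² + 1.6²·10.7² + 2·[1.75·17.4·19·0.42 + 1.12·17.4·10.7·0.41 + 4·19·10.7·0.54] = 2697.7 + 1535.23 = 4232.92.
With uncorrelated errors the cross-covariances are all true-score covariance, so they carry over unchanged; only the diagonal terms shrink to ρᵢσᵢ².
True-score variance = [0.7²·17.4²·0.79 + 2.5²·19²·0.88 + 1.6²·10.7²·0.62] + 1535.23 = 2284.42 + 1535.23 = 3819.64.
Reliability = 3819.64 / 4232.92 = 0.9024.

0.9024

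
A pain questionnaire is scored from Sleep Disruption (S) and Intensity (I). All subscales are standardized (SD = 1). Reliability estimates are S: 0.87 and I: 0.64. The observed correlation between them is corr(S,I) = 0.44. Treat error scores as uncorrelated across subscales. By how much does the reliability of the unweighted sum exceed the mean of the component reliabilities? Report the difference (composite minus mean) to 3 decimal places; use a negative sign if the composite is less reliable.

Var(sum) = 2 + 0.88 = 2.88; true-score variance = 1.51 + 0.88 = 2.39; composite reliability = 0.8299.
Mean component reliability = 0.7550.
Difference = 0.8299 − 0.7550 = 0.075.

0.075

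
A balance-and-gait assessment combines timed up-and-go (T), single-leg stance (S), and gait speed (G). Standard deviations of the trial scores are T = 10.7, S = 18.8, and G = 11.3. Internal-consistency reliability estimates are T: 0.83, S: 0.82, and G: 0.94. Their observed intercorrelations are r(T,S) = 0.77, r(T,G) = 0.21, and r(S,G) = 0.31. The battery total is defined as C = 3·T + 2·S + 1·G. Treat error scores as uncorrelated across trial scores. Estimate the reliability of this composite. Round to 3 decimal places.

0.910

Var(C) = 3²·10.7² + 2²·18.8² + 11.3² + 2·[6·10.7·18.8·0.77 + 3·10.7·11.3·0.21 + 2·18.8·11.3·0.31] = 2571.86 + 2274.49 = 4846.35.
Because errors are independent across components, Cov(Tᵢ,Tⱼ) = Cov(Xᵢ,Xⱼ); the off-diagonal part of the true-score variance is the same as above.
True-score variance = [3²·10.7²·0.83 + 2²·18.8²·0.82 + 11.3²·0.94] + 2274.49 = 2134.55 + 2274.49 = 4409.04.
Reliability = 4409.04 / 4846.35 = 0.910.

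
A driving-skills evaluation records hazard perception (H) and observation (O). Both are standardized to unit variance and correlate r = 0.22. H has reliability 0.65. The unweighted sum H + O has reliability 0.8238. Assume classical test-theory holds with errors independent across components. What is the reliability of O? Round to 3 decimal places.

Var(H+O) = 2 + 2·0.22 = 2.440.
True-score variance = ρ_H + ρ_O + 2·0.22, so 0.8238 = (0.65 + ρ_O + 0.44) / 2.440.
ρ_O = 0.8238·2.440 − 0.65 − 0.44 = 0.920.

0.920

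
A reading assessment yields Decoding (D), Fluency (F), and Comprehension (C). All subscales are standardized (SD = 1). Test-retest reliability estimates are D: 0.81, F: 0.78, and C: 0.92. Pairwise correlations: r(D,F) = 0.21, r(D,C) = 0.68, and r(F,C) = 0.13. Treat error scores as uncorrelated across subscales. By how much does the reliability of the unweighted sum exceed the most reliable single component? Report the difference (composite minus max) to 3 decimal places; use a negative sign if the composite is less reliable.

-0.017

Var(sum) = 3 + 2.04 = 5.04; true-score variance = 2.51 + 2.04 = 4.55; composite reliability = 0.9028.
Max component reliability = 0.9200.
Difference = 0.9028 − 0.9200 = -0.017.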